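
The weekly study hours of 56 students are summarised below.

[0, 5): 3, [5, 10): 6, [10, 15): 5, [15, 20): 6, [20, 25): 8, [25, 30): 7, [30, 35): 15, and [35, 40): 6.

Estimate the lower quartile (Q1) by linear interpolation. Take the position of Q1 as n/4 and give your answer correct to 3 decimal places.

Cumulative frequencies: 3, 9, 14, 20, 28, 35, 50, 56
n = 56; position = n/4 = 14.
This falls in the class [10, 15): L = 10, F = 9, f = 5, h = 5.
Lower quartile ≈ 10 + ((14 − 9) / 5) × 5 = 15.0000

15.000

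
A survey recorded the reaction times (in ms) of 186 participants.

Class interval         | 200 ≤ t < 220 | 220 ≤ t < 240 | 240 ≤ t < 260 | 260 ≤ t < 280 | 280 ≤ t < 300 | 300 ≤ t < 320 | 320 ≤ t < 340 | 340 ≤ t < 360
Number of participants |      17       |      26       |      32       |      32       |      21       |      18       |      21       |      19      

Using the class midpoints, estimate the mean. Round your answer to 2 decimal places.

Midpoints: 210, 230, 250, 270, 290, 310, 330, 350
Σfm = 17×210 + 26×230 + 32×250 + 32×270 + 21×290 + 18×310 + 21×330 + 19×350 = 51440
n = Σf = 186
Mean = 51440 / 186 = 276.5591

276.56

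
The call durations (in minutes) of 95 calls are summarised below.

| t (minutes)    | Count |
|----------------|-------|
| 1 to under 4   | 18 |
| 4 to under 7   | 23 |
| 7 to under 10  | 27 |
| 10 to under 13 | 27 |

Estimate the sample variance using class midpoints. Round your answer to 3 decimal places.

10.649

Midpoints: 2.5, 5.5, 8.5, 11.5
n = 95, Σfm = 711.5, mean = 7.4895
Σfm² = 6329.75
Σf(m − x̄)² = Σfm² − (Σfm)²/n = 6329.75 − 711.5²/95 = 1000.9895
Sample variance = 1000.9895 / 94 = 10.6488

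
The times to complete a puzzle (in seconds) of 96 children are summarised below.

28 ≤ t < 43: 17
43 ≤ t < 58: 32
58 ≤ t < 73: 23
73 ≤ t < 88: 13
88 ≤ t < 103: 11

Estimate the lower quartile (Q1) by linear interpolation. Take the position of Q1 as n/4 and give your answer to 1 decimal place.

Cumulative frequencies: 17, 49, 72, 85, 96
n = 96; position = n/4 = 24.
This falls in the class 43 ≤ t < 58: L = 43, F = 17, f = 32, h = 15.
Lower quartile ≈ 43 + ((24 − 17) / 32) × 15 = 46.2812

46.3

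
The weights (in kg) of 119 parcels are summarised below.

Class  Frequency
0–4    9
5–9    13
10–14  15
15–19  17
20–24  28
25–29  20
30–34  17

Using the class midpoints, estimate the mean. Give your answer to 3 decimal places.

Midpoints: 2, 7, 12, 17, 22, 27, 32
Σfm = 9×2 + 13×7 + 15×12 + 17×17 + 28×22 + 20×27 + 17×32 = 2278
n = Σf = 119
Mean = 2278 / 119 = 19.1429

19.143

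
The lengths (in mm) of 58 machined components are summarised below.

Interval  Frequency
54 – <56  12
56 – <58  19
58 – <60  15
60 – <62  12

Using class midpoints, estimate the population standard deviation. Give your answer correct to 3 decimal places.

2.075

Midpoints: 55, 57, 59, 61
n = 58, Σfm = 3360, mean = 57.9310
Σfm² = 194898
Σf(m − x̄)² = Σfm² − (Σfm)²/n = 194898 − 3360²/58 = 249.7241
Population variance = 249.7241 / 58 = 4.3056
Standard deviation = √4.3056 = 2.0750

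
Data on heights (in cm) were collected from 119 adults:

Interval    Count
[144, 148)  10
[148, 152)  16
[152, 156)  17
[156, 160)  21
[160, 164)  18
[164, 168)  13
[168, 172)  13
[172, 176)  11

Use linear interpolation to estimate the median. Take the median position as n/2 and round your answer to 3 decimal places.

Cumulative frequencies: 10, 26, 43, 64, 82, 95, 108, 119
n = 119; position = n/2 = 59.5.
This falls in the class [156, 160): L = 156, F = 43, f = 21, h = 4.
Median ≈ 156 + ((59.5 − 43) / 21) × 4 = 159.1429

159.143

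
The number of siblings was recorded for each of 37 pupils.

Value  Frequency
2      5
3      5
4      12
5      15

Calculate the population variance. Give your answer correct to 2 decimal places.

Values: 2, 3, 4, 5
n = 37, Σfx = 148, mean = 4.0000
Σfx² = 632
Σf(x − x̄)² = Σfx² − (Σfx)²/n = 632 − 148²/37 = 40.0000
Population variance = 40.0000 / 37 = 1.0811

1.08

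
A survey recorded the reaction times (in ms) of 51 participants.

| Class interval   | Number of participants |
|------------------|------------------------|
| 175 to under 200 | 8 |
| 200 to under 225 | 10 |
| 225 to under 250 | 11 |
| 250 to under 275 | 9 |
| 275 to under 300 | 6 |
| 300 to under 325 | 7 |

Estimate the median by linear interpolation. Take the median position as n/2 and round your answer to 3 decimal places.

242.045

Cumulative frequencies: 8, 18, 29, 38, 44, 51
n = 51; position = n/2 = 25.5.
This falls in the class 225 to under 250: L = 225, F = 18, f = 11, h = 25.
Median ≈ 225 + ((25.5 − 18) / 11) × 25 = 242.0455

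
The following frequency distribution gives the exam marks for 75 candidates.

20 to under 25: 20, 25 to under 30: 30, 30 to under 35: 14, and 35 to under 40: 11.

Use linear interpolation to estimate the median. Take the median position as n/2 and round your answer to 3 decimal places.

27.917

Cumulative frequencies: 20, 50, 64, 75
n = 75; position = n/2 = 37.5.
This falls in the class 25 to under 30: L = 25, F = 20, f = 30, h = 5.
Median ≈ 25 + ((37.5 − 20) / 30) × 5 = 27.9167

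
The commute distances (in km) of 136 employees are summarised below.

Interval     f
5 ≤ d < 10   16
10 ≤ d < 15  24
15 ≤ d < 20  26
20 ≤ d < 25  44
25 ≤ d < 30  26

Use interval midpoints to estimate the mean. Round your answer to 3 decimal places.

18.971

Midpoints: 7.5, 12.5, 17.5, 22.5, 27.5
Σfm = 16×7.5 + 24×12.5 + 26×17.5 + 44×22.5 + 26×27.5 = 2580
n = Σf = 136
Mean = 2580 / 136 = 18.9706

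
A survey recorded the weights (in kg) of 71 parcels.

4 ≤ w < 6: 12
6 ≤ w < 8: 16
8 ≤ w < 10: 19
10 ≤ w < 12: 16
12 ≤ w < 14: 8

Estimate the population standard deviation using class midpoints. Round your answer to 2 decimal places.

Midpoints: 5, 7, 9, 11, 13
n = 71, Σfm = 623, mean = 8.7746
Σfm² = 5911
Σf(m − x̄)² = Σfm² − (Σfm)²/n = 5911 − 623²/71 = 444.3944
Population variance = 444.3944 / 71 = 6.2591
Standard deviation = √6.2591 = 2.5018

2.50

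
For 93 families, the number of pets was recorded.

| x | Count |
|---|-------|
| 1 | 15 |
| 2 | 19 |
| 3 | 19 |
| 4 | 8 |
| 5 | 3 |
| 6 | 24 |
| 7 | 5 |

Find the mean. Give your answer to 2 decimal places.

3.61

Values: 1, 2, 3, 4, 5, 6, 7
Σfx = 15×1 + 19×2 + 19×3 + 8×4 + 3×5 + 24×6 + 5×7 = 336
n = Σf = 93
Mean = 336 / 93 = 3.6129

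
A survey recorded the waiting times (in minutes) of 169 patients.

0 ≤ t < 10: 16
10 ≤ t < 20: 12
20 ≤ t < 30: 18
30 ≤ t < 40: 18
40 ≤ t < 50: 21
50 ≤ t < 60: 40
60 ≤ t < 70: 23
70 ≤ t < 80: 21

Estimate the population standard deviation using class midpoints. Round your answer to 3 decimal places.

Midpoints: 5, 15, 25, 35, 45, 55, 65, 75
n = 169, Σfm = 7555, mean = 44.7041
Σfm² = 415225
Σf(m − x̄)² = Σfm² − (Σfm)²/n = 415225 − 7555²/169 = 77485.2071
Population variance = 77485.2071 / 169 = 458.4923
Standard deviation = √458.4923 = 21.4124

21.412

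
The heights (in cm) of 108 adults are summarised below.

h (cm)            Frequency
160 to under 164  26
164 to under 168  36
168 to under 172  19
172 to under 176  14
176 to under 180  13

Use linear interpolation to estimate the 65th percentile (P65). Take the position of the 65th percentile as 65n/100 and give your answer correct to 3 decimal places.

169.726

Cumulative frequencies: 26, 62, 81, 95, 108
n = 108; position = 65n/100 = 70.2.
This falls in the class 168 to under 172: L = 168, F = 62, f = 19, h = 4.
65th percentile ≈ 168 + ((70.2 − 62) / 19) × 4 = 169.7263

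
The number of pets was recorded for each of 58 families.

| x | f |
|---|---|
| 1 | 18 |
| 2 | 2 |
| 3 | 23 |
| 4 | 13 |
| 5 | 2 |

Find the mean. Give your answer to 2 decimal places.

2.64

Values: 1, 2, 3, 4, 5
Σfx = 18×1 + 2×2 + 23×3 + 13×4 + 2×5 = 153
n = Σf = 58
Mean = 153 / 58 = 2.6379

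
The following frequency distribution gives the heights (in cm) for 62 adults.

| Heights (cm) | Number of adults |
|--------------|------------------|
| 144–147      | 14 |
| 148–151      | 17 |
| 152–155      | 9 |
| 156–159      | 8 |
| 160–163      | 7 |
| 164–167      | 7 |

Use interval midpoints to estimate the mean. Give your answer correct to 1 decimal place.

153.4

Midpoints: 145.5, 149.5, 153.5, 157.5, 161.5, 165.5
Σfm = 14×145.5 + 17×149.5 + 9×153.5 + 8×157.5 + 7×161.5 + 7×165.5 = 9509
n = Σf = 62
Mean = 9509 / 62 = 153.3710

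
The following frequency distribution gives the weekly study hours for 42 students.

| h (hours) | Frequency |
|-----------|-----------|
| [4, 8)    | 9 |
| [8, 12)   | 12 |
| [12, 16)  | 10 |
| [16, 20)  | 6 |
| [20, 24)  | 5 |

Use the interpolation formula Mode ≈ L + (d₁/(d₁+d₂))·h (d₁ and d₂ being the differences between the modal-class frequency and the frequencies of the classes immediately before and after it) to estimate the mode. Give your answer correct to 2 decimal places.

Modal class: [8, 12) (highest frequency 12).
d₁ = 12 − 9 = 3, d₂ = 12 − 10 = 2
Mode ≈ 8 + (3/(3+2)) × 4 = 8 + 2.4000 = 10.4000

10.40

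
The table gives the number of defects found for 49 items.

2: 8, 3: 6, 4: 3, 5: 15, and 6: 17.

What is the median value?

Cumulative frequencies: 8, 14, 17, 32, 49
n = 49, so the median is the value in position (n+1)/2 = 25.
Position 25 falls at value 5.

5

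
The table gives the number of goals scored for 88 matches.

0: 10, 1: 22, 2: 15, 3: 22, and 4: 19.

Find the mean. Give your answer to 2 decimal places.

Values: 0, 1, 2, 3, 4
Σfx = 10×0 + 22×1 + 15×2 + 22×3 + 19×4 = 194
n = Σf = 88
Mean = 194 / 88 = 2.2045

2.20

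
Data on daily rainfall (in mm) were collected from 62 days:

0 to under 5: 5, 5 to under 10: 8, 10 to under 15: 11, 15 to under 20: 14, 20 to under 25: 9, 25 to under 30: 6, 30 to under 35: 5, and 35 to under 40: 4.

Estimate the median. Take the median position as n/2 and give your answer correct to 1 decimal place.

Cumulative frequencies: 5, 13, 24, 38, 47, 53, 58, 62
n = 62; position = n/2 = 31.
This falls in the class 15 to under 20: L = 15, F = 24, f = 14, h = 5.
Median ≈ 15 + ((31 − 24) / 14) × 5 = 17.5000

17.5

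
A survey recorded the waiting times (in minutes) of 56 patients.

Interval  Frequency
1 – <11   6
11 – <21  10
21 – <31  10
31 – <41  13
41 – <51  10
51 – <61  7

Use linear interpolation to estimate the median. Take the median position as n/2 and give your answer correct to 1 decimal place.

32.5

Cumulative frequencies: 6, 16, 26, 39, 49, 56
n = 56; position = n/2 = 28.
This falls in the class 31 – <41: L = 31, F = 26, f = 13, h = 10.
Median ≈ 31 + ((28 − 26) / 13) × 10 = 32.5385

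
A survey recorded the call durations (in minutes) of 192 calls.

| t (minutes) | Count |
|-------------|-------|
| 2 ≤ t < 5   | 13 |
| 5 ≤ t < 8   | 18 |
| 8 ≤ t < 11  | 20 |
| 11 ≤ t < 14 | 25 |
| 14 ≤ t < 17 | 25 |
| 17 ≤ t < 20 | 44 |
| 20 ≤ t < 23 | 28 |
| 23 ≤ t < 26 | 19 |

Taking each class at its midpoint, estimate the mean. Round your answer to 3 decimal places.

Midpoints: 3.5, 6.5, 9.5, 12.5, 15.5, 18.5, 21.5, 24.5
Σfm = 13×3.5 + 18×6.5 + 20×9.5 + 25×12.5 + 25×15.5 + 44×18.5 + 28×21.5 + 19×24.5 = 2934
n = Σf = 192
Mean = 2934 / 192 = 15.2812

15.281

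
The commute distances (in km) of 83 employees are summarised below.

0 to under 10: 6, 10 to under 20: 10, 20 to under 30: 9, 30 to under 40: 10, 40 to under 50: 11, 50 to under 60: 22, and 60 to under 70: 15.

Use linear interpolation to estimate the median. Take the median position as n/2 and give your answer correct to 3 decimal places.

45.909

Cumulative frequencies: 6, 16, 25, 35, 46, 68, 83
n = 83; position = n/2 = 41.5.
This falls in the class 40 to under 50: L = 40, F = 35, f = 11, h = 10.
Median ≈ 40 + ((41.5 − 35) / 11) × 10 = 45.9091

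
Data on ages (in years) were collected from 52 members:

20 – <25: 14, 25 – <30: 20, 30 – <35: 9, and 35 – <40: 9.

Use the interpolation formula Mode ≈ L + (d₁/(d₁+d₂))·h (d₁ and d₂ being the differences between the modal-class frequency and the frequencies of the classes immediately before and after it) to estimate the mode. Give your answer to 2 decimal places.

Modal class: 25 – <30 (highest frequency 20).
d₁ = 20 − 14 = 6, d₂ = 20 − 9 = 11
Mode ≈ 25 + (6/(6+11)) × 5 = 25 + 1.7647 = 26.7647

26.76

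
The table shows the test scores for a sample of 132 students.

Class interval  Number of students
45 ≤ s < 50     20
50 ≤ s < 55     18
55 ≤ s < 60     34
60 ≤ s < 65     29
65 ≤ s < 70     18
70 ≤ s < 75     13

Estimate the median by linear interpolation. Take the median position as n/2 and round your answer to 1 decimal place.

Cumulative frequencies: 20, 38, 72, 101, 119, 132
n = 132; position = n/2 = 66.
This falls in the class 55 ≤ s < 60: L = 55, F = 38, f = 34, h = 5.
Median ≈ 55 + ((66 − 38) / 34) × 5 = 59.1176

59.1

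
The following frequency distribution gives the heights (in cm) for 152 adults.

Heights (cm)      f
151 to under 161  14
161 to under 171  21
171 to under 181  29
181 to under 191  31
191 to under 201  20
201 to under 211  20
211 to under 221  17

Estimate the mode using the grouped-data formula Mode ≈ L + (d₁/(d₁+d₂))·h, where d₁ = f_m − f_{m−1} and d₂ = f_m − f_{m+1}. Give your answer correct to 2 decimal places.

Modal class: 181 to under 191 (highest frequency 31).
d₁ = 31 − 29 = 2, d₂ = 31 − 20 = 11
Mode ≈ 181 + (2/(2+11)) × 10 = 181 + 1.5385 = 182.5385

182.54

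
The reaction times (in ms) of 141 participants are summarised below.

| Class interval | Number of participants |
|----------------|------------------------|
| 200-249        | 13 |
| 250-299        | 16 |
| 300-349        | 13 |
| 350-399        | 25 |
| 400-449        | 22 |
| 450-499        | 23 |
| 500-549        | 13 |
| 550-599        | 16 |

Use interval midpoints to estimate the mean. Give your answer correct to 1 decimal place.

Midpoints: 224.5, 274.5, 324.5, 374.5, 424.5, 474.5, 524.5, 574.5
Σfm = 13×224.5 + 16×274.5 + 13×324.5 + 25×374.5 + 22×424.5 + 23×474.5 + 13×524.5 + 16×574.5 = 57154.5
n = Σf = 141
Mean = 57154.5 / 141 = 405.3511

405.4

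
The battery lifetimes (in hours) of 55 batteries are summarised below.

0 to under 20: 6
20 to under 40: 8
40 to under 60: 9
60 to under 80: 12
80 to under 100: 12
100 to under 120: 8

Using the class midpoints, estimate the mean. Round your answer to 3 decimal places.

64.545

Midpoints: 10, 30, 50, 70, 90, 110
Σfm = 6×10 + 8×30 + 9×50 + 12×70 + 12×90 + 8×110 = 3550
n = Σf = 55
Mean = 3550 / 55 = 64.5455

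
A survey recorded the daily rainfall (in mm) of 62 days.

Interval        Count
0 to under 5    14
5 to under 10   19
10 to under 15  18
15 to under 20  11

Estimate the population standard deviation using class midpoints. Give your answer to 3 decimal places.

Midpoints: 2.5, 7.5, 12.5, 17.5
n = 62, Σfm = 595, mean = 9.5968
Σfm² = 7337.5
Σf(m − x̄)² = Σfm² − (Σfm)²/n = 7337.5 − 595²/62 = 1627.4194
Population variance = 1627.4194 / 62 = 26.2487
Standard deviation = √26.2487 = 5.1233

5.123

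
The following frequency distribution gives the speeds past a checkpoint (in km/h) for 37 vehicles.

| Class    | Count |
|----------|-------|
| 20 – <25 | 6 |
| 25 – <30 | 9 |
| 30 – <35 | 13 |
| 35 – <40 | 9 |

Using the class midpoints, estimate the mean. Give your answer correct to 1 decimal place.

30.9

Midpoints: 22.5, 27.5, 32.5, 37.5
Σfm = 6×22.5 + 9×27.5 + 13×32.5 + 9×37.5 = 1142.5
n = Σf = 37
Mean = 1142.5 / 37 = 30.8784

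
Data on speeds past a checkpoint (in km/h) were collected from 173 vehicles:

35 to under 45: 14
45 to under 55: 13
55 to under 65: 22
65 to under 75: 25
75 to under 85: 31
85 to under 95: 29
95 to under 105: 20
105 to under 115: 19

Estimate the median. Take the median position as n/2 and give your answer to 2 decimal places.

79.03

Cumulative frequencies: 14, 27, 49, 74, 105, 134, 154, 173
n = 173; position = n/2 = 86.5.
This falls in the class 75 to under 85: L = 75, F = 74, f = 31, h = 10.
Median ≈ 75 + ((86.5 − 74) / 31) × 10 = 79.0323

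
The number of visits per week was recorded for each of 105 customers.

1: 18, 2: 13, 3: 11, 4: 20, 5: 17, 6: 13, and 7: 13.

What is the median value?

Cumulative frequencies: 18, 31, 42, 62, 79, 92, 105
n = 105, so the median is the value in position (n+1)/2 = 53.
Position 53 falls at value 4.

4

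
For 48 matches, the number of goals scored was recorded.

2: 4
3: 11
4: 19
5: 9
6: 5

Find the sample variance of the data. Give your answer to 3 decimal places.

1.191

Values: 2, 3, 4, 5, 6
n = 48, Σfx = 192, mean = 4.0000
Σfx² = 824
Σf(x − x̄)² = Σfx² − (Σfx)²/n = 824 − 192²/48 = 56.0000
Sample variance = 56.0000 / 47 = 1.1915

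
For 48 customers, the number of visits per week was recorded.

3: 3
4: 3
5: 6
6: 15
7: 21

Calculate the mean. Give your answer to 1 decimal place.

6.0

Values: 3, 4, 5, 6, 7
Σfx = 3×3 + 3×4 + 6×5 + 15×6 + 21×7 = 288
n = Σf = 48
Mean = 288 / 48 = 6.0000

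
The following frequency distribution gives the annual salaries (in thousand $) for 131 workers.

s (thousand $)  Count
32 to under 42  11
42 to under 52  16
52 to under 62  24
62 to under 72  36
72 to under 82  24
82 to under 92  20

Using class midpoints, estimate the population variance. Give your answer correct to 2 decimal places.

218.50

Midpoints: 37, 47, 57, 67, 77, 87
n = 131, Σfm = 8527, mean = 65.0916
Σfm² = 583659
Σf(m − x̄)² = Σfm² − (Σfm)²/n = 583659 − 8527²/131 = 28622.9008
Population variance = 28622.9008 / 131 = 218.4954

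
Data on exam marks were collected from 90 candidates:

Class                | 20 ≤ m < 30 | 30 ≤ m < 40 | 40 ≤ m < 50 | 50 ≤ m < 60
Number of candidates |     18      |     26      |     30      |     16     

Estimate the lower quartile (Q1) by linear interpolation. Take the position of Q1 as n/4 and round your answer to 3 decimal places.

31.731

Cumulative frequencies: 18, 44, 74, 90
n = 90; position = n/4 = 22.5.
This falls in the class 30 ≤ m < 40: L = 30, F = 18, f = 26, h = 10.
Lower quartile ≈ 30 + ((22.5 − 18) / 26) × 10 = 31.7308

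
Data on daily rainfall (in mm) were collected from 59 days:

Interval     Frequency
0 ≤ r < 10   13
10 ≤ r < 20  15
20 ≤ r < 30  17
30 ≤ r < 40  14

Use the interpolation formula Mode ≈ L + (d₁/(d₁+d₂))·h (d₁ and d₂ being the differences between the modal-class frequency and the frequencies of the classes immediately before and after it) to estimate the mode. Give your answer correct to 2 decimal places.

24.00

Modal class: 20 ≤ r < 30 (highest frequency 17).
d₁ = 17 − 15 = 2, d₂ = 17 − 14 = 3
Mode ≈ 20 + (2/(2+3)) × 10 = 20 + 4.0000 = 24.0000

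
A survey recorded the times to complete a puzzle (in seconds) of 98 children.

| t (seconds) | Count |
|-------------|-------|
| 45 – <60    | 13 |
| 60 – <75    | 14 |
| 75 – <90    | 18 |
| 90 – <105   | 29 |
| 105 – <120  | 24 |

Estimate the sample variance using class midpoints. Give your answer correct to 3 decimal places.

Midpoints: 52.5, 67.5, 82.5, 97.5, 112.5
n = 98, Σfm = 8640, mean = 88.1633
Σfm² = 801562.5
Σf(m − x̄)² = Σfm² − (Σfm)²/n = 801562.5 − 8640²/98 = 39831.8878
Sample variance = 39831.8878 / 97 = 410.6380

410.638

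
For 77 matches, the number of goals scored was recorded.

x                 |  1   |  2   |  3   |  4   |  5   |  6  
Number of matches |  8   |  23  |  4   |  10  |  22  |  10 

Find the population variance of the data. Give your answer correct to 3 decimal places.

2.814

Values: 1, 2, 3, 4, 5, 6
n = 77, Σfx = 276, mean = 3.5844
Σfx² = 1206
Σf(x − x̄)² = Σfx² − (Σfx)²/n = 1206 − 276²/77 = 216.7013
Population variance = 216.7013 / 77 = 2.8143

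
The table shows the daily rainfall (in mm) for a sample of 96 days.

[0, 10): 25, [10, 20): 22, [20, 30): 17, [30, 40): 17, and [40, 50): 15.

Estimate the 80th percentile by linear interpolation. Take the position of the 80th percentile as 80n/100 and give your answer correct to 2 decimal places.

Cumulative frequencies: 25, 47, 64, 81, 96
n = 96; position = 80n/100 = 76.8.
This falls in the class [30, 40): L = 30, F = 64, f = 17, h = 10.
80th percentile ≈ 30 + ((76.8 − 64) / 17) × 10 = 37.5294

37.53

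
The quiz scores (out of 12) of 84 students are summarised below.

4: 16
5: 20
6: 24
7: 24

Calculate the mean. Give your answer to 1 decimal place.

5.7

Values: 4, 5, 6, 7
Σfx = 16×4 + 20×5 + 24×6 + 24×7 = 476
n = Σf = 84
Mean = 476 / 84 = 5.6667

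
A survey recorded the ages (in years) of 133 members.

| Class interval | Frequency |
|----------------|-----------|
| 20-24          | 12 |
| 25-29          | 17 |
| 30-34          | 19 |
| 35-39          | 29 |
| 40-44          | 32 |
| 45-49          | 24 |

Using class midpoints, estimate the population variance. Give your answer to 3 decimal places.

60.600

Midpoints: 22, 27, 32, 37, 42, 47
n = 133, Σfm = 4876, mean = 36.6617
Σfm² = 186822
Σf(m − x̄)² = Σfm² − (Σfm)²/n = 186822 − 4876²/133 = 8059.7744
Population variance = 8059.7744 / 133 = 60.5998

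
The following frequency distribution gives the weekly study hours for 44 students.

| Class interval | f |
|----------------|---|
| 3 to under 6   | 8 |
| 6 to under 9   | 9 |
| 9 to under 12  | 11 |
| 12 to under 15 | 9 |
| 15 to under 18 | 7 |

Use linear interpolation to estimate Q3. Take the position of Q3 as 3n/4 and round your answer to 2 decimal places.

Cumulative frequencies: 8, 17, 28, 37, 44
n = 44; position = 3n/4 = 33.
This falls in the class 12 to under 15: L = 12, F = 28, f = 9, h = 3.
Upper quartile ≈ 12 + ((33 − 28) / 9) × 3 = 13.6667

13.67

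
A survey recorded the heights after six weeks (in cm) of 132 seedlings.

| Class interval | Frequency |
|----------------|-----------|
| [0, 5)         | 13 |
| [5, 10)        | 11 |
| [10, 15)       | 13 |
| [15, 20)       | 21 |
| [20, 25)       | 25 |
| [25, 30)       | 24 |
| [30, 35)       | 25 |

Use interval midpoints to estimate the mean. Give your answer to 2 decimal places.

20.30

Midpoints: 2.5, 7.5, 12.5, 17.5, 22.5, 27.5, 32.5
Σfm = 13×2.5 + 11×7.5 + 13×12.5 + 21×17.5 + 25×22.5 + 24×27.5 + 25×32.5 = 2680
n = Σf = 132
Mean = 2680 / 132 = 20.3030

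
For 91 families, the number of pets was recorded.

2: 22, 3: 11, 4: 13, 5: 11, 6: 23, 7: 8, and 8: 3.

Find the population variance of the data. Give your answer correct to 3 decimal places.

Values: 2, 3, 4, 5, 6, 7, 8
n = 91, Σfx = 402, mean = 4.4176
Σfx² = 2082
Σf(x − x̄)² = Σfx² − (Σfx)²/n = 2082 − 402²/91 = 306.1319
Population variance = 306.1319 / 91 = 3.3641

3.364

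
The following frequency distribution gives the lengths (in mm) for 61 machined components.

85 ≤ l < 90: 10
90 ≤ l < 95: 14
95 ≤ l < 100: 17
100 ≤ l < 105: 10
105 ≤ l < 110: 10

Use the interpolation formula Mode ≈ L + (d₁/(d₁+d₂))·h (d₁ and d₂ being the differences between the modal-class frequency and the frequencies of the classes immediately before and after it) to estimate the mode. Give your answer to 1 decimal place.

96.5

Modal class: 95 ≤ l < 100 (highest frequency 17).
d₁ = 17 − 14 = 3, d₂ = 17 − 10 = 7
Mode ≈ 95 + (3/(3+7)) × 5 = 95 + 1.5000 = 96.5000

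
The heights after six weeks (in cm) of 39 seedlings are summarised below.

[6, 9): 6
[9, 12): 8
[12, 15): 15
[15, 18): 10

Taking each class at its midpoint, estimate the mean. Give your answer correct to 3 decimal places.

12.731

Midpoints: 7.5, 10.5, 13.5, 16.5
Σfm = 6×7.5 + 8×10.5 + 15×13.5 + 10×16.5 = 496.5
n = Σf = 39
Mean = 496.5 / 39 = 12.7308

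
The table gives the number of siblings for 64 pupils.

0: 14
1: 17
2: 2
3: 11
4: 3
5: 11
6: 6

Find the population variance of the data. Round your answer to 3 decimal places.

4.342

Values: 0, 1, 2, 3, 4, 5, 6
n = 64, Σfx = 157, mean = 2.4531
Σfx² = 663
Σf(x − x̄)² = Σfx² − (Σfx)²/n = 663 − 157²/64 = 277.8594
Population variance = 277.8594 / 64 = 4.3416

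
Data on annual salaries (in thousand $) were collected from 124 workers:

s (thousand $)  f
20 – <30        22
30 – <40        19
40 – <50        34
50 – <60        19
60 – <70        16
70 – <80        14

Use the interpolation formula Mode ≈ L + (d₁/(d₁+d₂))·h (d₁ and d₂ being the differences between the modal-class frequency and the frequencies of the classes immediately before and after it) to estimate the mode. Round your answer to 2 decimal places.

Modal class: 40 – <50 (highest frequency 34).
d₁ = 34 − 19 = 15, d₂ = 34 − 19 = 15
Mode ≈ 40 + (15/(15+15)) × 10 = 40 + 5.0000 = 45.0000

45.00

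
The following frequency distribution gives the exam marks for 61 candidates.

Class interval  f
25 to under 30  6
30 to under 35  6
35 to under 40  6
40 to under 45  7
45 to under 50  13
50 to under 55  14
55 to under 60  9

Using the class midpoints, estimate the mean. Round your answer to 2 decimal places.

45.12

Midpoints: 27.5, 32.5, 37.5, 42.5, 47.5, 52.5, 57.5
Σfm = 6×27.5 + 6×32.5 + 6×37.5 + 7×42.5 + 13×47.5 + 14×52.5 + 9×57.5 = 2752.5
n = Σf = 61
Mean = 2752.5 / 61 = 45.1230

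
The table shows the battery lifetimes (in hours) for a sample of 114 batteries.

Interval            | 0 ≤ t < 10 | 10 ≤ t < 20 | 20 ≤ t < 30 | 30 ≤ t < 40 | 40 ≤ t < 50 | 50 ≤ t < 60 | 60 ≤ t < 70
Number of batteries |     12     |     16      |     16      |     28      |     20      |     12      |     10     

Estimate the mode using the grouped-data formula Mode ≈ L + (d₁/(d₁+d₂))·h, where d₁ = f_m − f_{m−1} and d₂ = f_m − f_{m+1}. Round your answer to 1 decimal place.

Modal class: 30 ≤ t < 40 (highest frequency 28).
d₁ = 28 − 16 = 12, d₂ = 28 − 20 = 8
Mode ≈ 30 + (12/(12+8)) × 10 = 30 + 6.0000 = 36.0000

36.0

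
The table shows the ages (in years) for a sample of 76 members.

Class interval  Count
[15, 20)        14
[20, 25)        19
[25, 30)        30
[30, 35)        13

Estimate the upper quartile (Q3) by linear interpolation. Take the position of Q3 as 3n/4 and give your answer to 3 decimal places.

29.000

Cumulative frequencies: 14, 33, 63, 76
n = 76; position = 3n/4 = 57.
This falls in the class [25, 30): L = 25, F = 33, f = 30, h = 5.
Upper quartile ≈ 25 + ((57 − 33) / 30) × 5 = 29.0000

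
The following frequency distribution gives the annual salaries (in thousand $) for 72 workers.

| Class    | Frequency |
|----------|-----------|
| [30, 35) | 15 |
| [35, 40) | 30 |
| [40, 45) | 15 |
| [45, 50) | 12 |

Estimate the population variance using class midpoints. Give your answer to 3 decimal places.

24.306

Midpoints: 32.5, 37.5, 42.5, 47.5
n = 72, Σfm = 2820, mean = 39.1667
Σfm² = 112200
Σf(m − x̄)² = Σfm² − (Σfm)²/n = 112200 − 2820²/72 = 1750.0000
Population variance = 1750.0000 / 72 = 24.3056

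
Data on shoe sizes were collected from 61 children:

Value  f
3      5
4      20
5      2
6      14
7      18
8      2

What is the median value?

Cumulative frequencies: 5, 25, 27, 41, 59, 61
n = 61, so the median is the value in position (n+1)/2 = 31.
Position 31 falls at value 6.

6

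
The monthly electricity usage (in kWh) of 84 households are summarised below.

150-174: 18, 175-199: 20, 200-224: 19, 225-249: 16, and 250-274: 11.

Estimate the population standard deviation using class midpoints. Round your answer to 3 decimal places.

Midpoints: 162, 187, 212, 237, 262
n = 84, Σfm = 17358, mean = 206.6429
Σfm² = 3679496
Σf(m − x̄)² = Σfm² − (Σfm)²/n = 3679496 − 17358²/84 = 92589.2857
Population variance = 92589.2857 / 84 = 1102.2534
Standard deviation = √1102.2534 = 33.2002

33.200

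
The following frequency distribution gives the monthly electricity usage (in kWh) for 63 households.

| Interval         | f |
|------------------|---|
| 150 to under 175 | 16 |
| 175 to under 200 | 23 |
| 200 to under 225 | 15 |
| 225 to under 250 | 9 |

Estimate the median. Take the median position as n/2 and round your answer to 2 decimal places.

Cumulative frequencies: 16, 39, 54, 63
n = 63; position = n/2 = 31.5.
This falls in the class 175 to under 200: L = 175, F = 16, f = 23, h = 25.
Median ≈ 175 + ((31.5 − 16) / 23) × 25 = 191.8478

191.85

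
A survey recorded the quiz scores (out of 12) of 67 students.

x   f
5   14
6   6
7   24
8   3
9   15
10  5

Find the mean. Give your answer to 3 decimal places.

Values: 5, 6, 7, 8, 9, 10
Σfx = 14×5 + 6×6 + 24×7 + 3×8 + 15×9 + 5×10 = 483
n = Σf = 67
Mean = 483 / 67 = 7.2090

7.209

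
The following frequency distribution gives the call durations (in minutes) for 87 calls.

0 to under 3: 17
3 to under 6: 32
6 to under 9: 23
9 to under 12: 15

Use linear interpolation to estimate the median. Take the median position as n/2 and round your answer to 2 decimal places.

Cumulative frequencies: 17, 49, 72, 87
n = 87; position = n/2 = 43.5.
This falls in the class 3 to under 6: L = 3, F = 17, f = 32, h = 3.
Median ≈ 3 + ((43.5 − 17) / 32) × 3 = 5.4844

5.48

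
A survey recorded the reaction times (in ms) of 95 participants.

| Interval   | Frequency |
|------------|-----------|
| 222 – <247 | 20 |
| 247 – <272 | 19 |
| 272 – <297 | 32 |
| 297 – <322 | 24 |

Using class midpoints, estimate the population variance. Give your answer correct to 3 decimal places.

724.377

Midpoints: 234.5, 259.5, 284.5, 309.5
n = 95, Σfm = 26152.5, mean = 275.2895
Σfm² = 7268323.75
Σf(m − x̄)² = Σfm² − (Σfm)²/n = 7268323.75 − 26152.5²/95 = 68815.7895
Population variance = 68815.7895 / 95 = 724.3767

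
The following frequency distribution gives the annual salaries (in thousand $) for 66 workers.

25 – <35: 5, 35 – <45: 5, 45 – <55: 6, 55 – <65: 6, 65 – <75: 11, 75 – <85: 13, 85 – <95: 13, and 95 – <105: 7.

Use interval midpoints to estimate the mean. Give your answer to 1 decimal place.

71.1

Midpoints: 30, 40, 50, 60, 70, 80, 90, 100
Σfm = 5×30 + 5×40 + 6×50 + 6×60 + 11×70 + 13×80 + 13×90 + 7×100 = 4690
n = Σf = 66
Mean = 4690 / 66 = 71.0606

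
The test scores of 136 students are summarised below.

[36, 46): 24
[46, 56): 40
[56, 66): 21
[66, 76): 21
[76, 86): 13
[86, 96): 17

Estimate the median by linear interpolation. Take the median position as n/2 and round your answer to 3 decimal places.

57.905

Cumulative frequencies: 24, 64, 85, 106, 119, 136
n = 136; position = n/2 = 68.
This falls in the class [56, 66): L = 56, F = 64, f = 21, h = 10.
Median ≈ 56 + ((68 − 64) / 21) × 10 = 57.9048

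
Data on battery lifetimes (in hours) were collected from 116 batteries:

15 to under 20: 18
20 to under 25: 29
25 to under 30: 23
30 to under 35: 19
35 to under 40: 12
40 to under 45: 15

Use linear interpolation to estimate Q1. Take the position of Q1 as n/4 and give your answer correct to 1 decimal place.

Cumulative frequencies: 18, 47, 70, 89, 101, 116
n = 116; position = n/4 = 29.
This falls in the class 20 to under 25: L = 20, F = 18, f = 29, h = 5.
Lower quartile ≈ 20 + ((29 − 18) / 29) × 5 = 21.8966

21.9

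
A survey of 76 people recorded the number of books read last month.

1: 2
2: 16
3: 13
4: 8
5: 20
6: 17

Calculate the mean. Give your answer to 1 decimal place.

Values: 1, 2, 3, 4, 5, 6
Σfx = 2×1 + 16×2 + 13×3 + 8×4 + 20×5 + 17×6 = 307
n = Σf = 76
Mean = 307 / 76 = 4.0395

4.0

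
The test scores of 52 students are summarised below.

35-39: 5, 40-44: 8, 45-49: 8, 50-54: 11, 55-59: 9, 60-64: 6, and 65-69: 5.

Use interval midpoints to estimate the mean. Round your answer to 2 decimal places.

51.71

Midpoints: 37, 42, 47, 52, 57, 62, 67
Σfm = 5×37 + 8×42 + 8×47 + 11×52 + 9×57 + 6×62 + 5×67 = 2689
n = Σf = 52
Mean = 2689 / 52 = 51.7115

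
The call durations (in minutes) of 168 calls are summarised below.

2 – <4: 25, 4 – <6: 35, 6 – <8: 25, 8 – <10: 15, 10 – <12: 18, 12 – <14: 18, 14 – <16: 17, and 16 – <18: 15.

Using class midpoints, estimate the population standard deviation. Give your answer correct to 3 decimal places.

4.559

Midpoints: 3, 5, 7, 9, 11, 13, 15, 17
n = 168, Σfm = 1502, mean = 8.9405
Σfm² = 16920
Σf(m − x̄)² = Σfm² − (Σfm)²/n = 16920 − 1502²/168 = 3491.4048
Population variance = 3491.4048 / 168 = 20.7822
Standard deviation = √20.7822 = 4.5587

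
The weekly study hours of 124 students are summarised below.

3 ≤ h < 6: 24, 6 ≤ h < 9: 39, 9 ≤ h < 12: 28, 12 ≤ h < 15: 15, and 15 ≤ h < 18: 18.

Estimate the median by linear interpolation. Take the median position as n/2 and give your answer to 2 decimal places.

Cumulative frequencies: 24, 63, 91, 106, 124
n = 124; position = n/2 = 62.
This falls in the class 6 ≤ h < 9: L = 6, F = 24, f = 39, h = 3.
Median ≈ 6 + ((62 − 24) / 39) × 3 = 8.9231

8.92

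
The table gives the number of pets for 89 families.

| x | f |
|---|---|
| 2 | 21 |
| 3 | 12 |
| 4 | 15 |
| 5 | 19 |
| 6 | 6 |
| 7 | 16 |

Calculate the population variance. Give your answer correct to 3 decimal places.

Values: 2, 3, 4, 5, 6, 7
n = 89, Σfx = 381, mean = 4.2809
Σfx² = 1907
Σf(x − x̄)² = Σfx² − (Σfx)²/n = 1907 − 381²/89 = 275.9775
Population variance = 275.9775 / 89 = 3.1009

3.101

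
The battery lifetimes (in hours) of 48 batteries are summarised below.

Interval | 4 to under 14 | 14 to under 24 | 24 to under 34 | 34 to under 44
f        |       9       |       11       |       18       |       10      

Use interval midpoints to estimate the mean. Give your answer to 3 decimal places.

25.042

Midpoints: 9, 19, 29, 39
Σfm = 9×9 + 11×19 + 18×29 + 10×39 = 1202
n = Σf = 48
Mean = 1202 / 48 = 25.0417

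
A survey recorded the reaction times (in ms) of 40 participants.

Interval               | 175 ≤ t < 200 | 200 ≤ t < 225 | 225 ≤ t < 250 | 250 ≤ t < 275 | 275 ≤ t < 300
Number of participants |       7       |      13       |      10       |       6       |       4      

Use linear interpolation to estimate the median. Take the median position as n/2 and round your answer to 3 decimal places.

Cumulative frequencies: 7, 20, 30, 36, 40
n = 40; position = n/2 = 20.
This falls in the class 200 ≤ t < 225: L = 200, F = 7, f = 13, h = 25.
Median ≈ 200 + ((20 − 7) / 13) × 25 = 225.0000

225.000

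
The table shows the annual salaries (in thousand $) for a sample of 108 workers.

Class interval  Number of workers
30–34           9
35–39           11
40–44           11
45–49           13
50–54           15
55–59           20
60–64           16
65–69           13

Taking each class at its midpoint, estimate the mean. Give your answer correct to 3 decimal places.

51.398

Midpoints: 32, 37, 42, 47, 52, 57, 62, 67
Σfm = 9×32 + 11×37 + 11×42 + 13×47 + 15×52 + 20×57 + 16×62 + 13×67 = 5551
n = Σf = 108
Mean = 5551 / 108 = 51.3981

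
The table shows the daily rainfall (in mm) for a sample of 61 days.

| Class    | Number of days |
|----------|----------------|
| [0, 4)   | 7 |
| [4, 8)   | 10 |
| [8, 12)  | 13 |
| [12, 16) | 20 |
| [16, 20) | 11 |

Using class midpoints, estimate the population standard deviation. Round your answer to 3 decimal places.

Midpoints: 2, 6, 10, 14, 18
n = 61, Σfm = 682, mean = 11.1803
Σfm² = 9172
Σf(m − x̄)² = Σfm² − (Σfm)²/n = 9172 − 682²/61 = 1547.0164
Population variance = 1547.0164 / 61 = 25.3609
Standard deviation = √25.3609 = 5.0360

5.036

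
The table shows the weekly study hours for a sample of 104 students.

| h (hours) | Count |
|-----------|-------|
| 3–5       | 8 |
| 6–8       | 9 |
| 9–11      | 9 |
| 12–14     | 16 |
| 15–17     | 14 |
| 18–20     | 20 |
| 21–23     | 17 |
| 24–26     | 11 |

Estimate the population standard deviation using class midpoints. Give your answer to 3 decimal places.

Midpoints: 4, 7, 10, 13, 16, 19, 22, 25
n = 104, Σfm = 1646, mean = 15.8269
Σfm² = 30080
Σf(m − x̄)² = Σfm² − (Σfm)²/n = 30080 − 1646²/104 = 4028.8846
Population variance = 4028.8846 / 104 = 38.7393
Standard deviation = √38.7393 = 6.2241

6.224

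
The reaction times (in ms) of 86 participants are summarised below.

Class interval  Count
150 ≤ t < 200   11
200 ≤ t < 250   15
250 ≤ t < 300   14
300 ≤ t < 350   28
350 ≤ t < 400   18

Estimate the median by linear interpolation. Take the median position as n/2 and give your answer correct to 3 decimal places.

305.357

Cumulative frequencies: 11, 26, 40, 68, 86
n = 86; position = n/2 = 43.
This falls in the class 300 ≤ t < 350: L = 300, F = 40, f = 28, h = 50.
Median ≈ 300 + ((43 − 40) / 28) × 50 = 305.3571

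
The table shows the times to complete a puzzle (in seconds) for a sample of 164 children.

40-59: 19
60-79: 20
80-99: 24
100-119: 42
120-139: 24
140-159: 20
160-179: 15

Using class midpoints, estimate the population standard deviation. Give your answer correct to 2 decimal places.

35.38

Midpoints: 49.5, 69.5, 89.5, 109.5, 129.5, 149.5, 169.5
n = 164, Σfm = 17718, mean = 108.0366
Σfm² = 2119441
Σf(m − x̄)² = Σfm² − (Σfm)²/n = 2119441 − 17718²/164 = 205248.7805
Population variance = 205248.7805 / 164 = 1251.5170
Standard deviation = √1251.5170 = 35.3768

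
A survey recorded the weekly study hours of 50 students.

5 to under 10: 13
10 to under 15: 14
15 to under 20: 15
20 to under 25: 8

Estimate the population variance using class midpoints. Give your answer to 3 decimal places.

26.760

Midpoints: 7.5, 12.5, 17.5, 22.5
n = 50, Σfm = 715, mean = 14.3000
Σfm² = 11562.5
Σf(m − x̄)² = Σfm² − (Σfm)²/n = 11562.5 − 715²/50 = 1338.0000
Population variance = 1338.0000 / 50 = 26.7600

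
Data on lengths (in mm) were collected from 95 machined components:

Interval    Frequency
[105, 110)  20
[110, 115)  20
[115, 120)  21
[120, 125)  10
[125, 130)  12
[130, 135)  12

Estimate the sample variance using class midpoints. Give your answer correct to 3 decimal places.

70.465

Midpoints: 107.5, 112.5, 117.5, 122.5, 127.5, 132.5
n = 95, Σfm = 11212.5, mean = 118.0263
Σfm² = 1329993.75
Σf(m − x̄)² = Σfm² − (Σfm)²/n = 1329993.75 − 11212.5²/95 = 6623.6842
Sample variance = 6623.6842 / 94 = 70.4647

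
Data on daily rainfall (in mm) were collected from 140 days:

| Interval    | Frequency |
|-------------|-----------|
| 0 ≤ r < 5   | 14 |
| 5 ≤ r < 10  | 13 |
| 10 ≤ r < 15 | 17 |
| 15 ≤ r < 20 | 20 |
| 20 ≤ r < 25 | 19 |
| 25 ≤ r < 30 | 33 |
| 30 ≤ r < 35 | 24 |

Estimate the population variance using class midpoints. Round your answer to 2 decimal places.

93.74

Midpoints: 2.5, 7.5, 12.5, 17.5, 22.5, 27.5, 32.5
n = 140, Σfm = 2810, mean = 20.0714
Σfm² = 69525
Σf(m − x̄)² = Σfm² − (Σfm)²/n = 69525 − 2810²/140 = 13124.2857
Population variance = 13124.2857 / 140 = 93.7449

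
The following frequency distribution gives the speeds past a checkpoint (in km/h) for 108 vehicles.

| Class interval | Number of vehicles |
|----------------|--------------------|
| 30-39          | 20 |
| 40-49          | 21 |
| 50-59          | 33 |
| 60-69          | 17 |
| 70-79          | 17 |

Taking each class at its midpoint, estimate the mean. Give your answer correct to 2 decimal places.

Midpoints: 34.5, 44.5, 54.5, 64.5, 74.5
Σfm = 20×34.5 + 21×44.5 + 33×54.5 + 17×64.5 + 17×74.5 = 5786
n = Σf = 108
Mean = 5786 / 108 = 53.5741

53.57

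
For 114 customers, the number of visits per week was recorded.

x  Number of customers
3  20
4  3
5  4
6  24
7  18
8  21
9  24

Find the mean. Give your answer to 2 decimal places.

Values: 3, 4, 5, 6, 7, 8, 9
Σfx = 20×3 + 3×4 + 4×5 + 24×6 + 18×7 + 21×8 + 24×9 = 746
n = Σf = 114
Mean = 746 / 114 = 6.5439

6.54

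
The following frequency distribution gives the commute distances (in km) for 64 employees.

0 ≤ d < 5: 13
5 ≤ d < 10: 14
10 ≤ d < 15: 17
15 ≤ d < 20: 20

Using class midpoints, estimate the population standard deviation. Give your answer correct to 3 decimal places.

Midpoints: 2.5, 7.5, 12.5, 17.5
n = 64, Σfm = 700, mean = 10.9375
Σfm² = 9650
Σf(m − x̄)² = Σfm² − (Σfm)²/n = 9650 − 700²/64 = 1993.7500
Population variance = 1993.7500 / 64 = 31.1523
Standard deviation = √31.1523 = 5.5814

5.581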